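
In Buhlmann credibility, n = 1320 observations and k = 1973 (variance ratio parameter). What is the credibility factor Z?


Z = n / (n + k)
= 1320 / (1320 + 1973)
= 1320 / 3293
= 0.4009


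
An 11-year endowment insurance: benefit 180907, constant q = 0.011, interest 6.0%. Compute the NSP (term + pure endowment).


Term component = 14954.57
Pure endowment = 11_p_x * v^11 * benefit = 0.88544 * 0.526788 * 180907 = 84382.0479
NSP = 99336.618


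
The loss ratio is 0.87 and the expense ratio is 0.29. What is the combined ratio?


Combined ratio = loss ratio + expense ratio
= 0.87 + 0.29
= 1.16


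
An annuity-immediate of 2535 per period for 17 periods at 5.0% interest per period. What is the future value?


FV = PMT * ((1+i)^n - 1) / i
= 2535 * ((1.05)^17 - 1) / 0.05
= 2535 * (2.292018 - 1) / 0.05
= 65505.3287


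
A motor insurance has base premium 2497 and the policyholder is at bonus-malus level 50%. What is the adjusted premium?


adjusted = base * BM_level / 100
= 2497 * 50 / 100
= 2497 * 0.5
= 1248.5


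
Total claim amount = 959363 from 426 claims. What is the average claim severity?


severity = total / number
= 959363 / 426
= 2252.0258


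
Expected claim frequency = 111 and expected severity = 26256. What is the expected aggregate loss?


E[S] = E[N] * E[X]
= 111 * 26256
= 2.9144e+06


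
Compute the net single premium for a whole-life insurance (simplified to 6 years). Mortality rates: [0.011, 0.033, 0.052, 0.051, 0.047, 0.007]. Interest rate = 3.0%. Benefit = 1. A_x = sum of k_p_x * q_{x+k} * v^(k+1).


v = 0.970874
Year 0: k_p_x=1.0, q=0.011, term=0.01068
Year 1: k_p_x=0.989, q=0.033, term=0.030764
Year 2: k_p_x=0.956363, q=0.052, term=0.045511
Year 3: k_p_x=0.906632, q=0.051, term=0.041082
Year 4: k_p_x=0.860394, q=0.047, term=0.034883
Year 5: k_p_x=0.819955, q=0.007, term=0.004807
A_x = 0.1677


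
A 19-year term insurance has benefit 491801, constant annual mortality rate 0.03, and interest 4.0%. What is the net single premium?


NSP = benefit * sum_{k=0}^{n-1} k_p_x * q * v^(k+1)
With constant q=0.03, v=0.961538
Sum = 0.314533
NSP = 491801 * 0.314533
= 154687.4509


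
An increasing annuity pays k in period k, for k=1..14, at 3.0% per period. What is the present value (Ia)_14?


(Ia)_n = sum_{k=1}^{n} k * v^k, v = 1/(1+i)
v = 0.970874
Sum computed term by term:
(Ia)_14 = 79.3102


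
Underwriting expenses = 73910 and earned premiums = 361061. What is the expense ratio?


Expense ratio = expenses / premiums
= 73910 / 361061
= 0.2047


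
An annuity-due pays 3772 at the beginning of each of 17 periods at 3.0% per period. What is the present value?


PV_due = PMT * (1-(1+i)^(-n))/i * (1+i)
PV_immediate = 49662.5989
PV_due = 49662.5989 * 1.03
= 51152.4768


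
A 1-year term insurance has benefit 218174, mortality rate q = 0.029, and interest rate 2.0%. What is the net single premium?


NSP = benefit * q * v
v = 1/(1+i) = 0.980392
NSP = 218174 * 0.029 * 0.980392
= 6202.9863


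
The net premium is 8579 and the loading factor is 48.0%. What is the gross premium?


Gross = net * (1 + loading)
= 8579 * (1 + 0.48)
= 8579 * 1.48
= 12696.92


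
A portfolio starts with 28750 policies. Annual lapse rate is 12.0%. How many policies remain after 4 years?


remaining = initial * (1 - lapse)^years
= 28750 * (1 - 0.12)^4
= 28750 * 0.599695
= 17241.2416


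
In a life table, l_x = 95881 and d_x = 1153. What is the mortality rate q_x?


q_x = d_x / l_x
= 1153 / 95881
= 0.012


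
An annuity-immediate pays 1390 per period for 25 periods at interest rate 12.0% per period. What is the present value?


PV = PMT * (1 - (1+i)^(-n)) / i
= 1390 * (1 - (1+0.12)^(-25)) / 0.12
= 1390 * (1 - 0.058823) / 0.12
= 1390 * 7.843139
= 10901.9634


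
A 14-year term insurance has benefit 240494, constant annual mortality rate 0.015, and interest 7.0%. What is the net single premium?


NSP = benefit * sum_{k=0}^{n-1} k_p_x * q * v^(k+1)
With constant q=0.015, v=0.934579
Sum = 0.121084
NSP = 240494 * 0.121084
= 29119.9123


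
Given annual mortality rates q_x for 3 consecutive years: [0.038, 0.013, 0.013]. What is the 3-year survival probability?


p_k = 1 - q_k for each year
Survival = product of (1 - q_k)
= 0.962 * 0.987 * 0.987
= 0.9372


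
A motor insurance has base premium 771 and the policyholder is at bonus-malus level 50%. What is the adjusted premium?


adjusted = base * BM_level / 100
= 771 * 50 / 100
= 771 * 0.5
= 385.5


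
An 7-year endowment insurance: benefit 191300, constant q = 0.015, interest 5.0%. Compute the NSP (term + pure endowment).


Term component = 15921.97
Pure endowment = 7_p_x * v^7 * benefit = 0.899609 * 0.710681 * 191300 = 122304.7967
NSP = 138226.7667


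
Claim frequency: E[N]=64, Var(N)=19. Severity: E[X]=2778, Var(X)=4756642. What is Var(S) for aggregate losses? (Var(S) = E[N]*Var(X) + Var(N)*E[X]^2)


Var(S) = E[N]*Var(X) + Var(N)*E[X]^2
= 64*4756642 + 19*2778^2
= 304425088 + 146628396
= 4.5105e+08


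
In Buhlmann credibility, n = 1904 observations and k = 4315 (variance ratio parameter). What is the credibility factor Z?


Z = n / (n + k)
= 1904 / (1904 + 4315)
= 1904 / 6219
= 0.3062


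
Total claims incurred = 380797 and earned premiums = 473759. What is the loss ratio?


Loss ratio = claims / premiums
= 380797 / 473759
= 0.8038


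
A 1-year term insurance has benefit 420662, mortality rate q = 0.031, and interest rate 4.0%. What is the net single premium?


NSP = benefit * q * v
v = 1/(1+i) = 0.961538
NSP = 420662 * 0.031 * 0.961538
= 12538.9635


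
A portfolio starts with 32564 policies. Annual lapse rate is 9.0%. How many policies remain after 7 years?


remaining = initial * (1 - lapse)^years
= 32564 * (1 - 0.09)^7
= 32564 * 0.516761
= 16827.8058


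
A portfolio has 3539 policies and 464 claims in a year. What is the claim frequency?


frequency = claims / policies
= 464 / 3539
= 0.1311


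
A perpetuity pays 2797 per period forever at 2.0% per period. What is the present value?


PV = PMT / i
= 2797 / 0.02
= 139850.0


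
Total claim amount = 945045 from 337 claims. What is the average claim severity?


severity = total / number
= 945045 / 337
= 2804.2878


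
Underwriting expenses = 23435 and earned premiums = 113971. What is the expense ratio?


Expense ratio = expenses / premiums
= 23435 / 113971
= 0.2056


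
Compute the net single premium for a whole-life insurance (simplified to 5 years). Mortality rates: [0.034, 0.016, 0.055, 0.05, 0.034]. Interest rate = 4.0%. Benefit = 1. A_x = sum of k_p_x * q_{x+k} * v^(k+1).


v = 0.961538
Year 0: k_p_x=1.0, q=0.034, term=0.032692
Year 1: k_p_x=0.966, q=0.016, term=0.01429
Year 2: k_p_x=0.950544, q=0.055, term=0.046477
Year 3: k_p_x=0.898264, q=0.05, term=0.038392
Year 4: k_p_x=0.853351, q=0.034, term=0.023847
A_x = 0.1557


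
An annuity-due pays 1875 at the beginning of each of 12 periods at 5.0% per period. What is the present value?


PV_due = PMT * (1-(1+i)^(-n))/i * (1+i)
PV_immediate = 16618.5968
PV_due = 16618.5968 * 1.05
= 17449.5267


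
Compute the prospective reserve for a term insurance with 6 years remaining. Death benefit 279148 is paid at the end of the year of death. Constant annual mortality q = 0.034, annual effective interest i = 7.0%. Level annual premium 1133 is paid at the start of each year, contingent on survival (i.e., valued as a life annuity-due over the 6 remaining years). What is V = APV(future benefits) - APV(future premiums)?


v = 1/(1+i) = 0.934579
APV(future benefits) per unit = sum_{k=0}^{5} k_p_x * q * v^(k+1) = 0.14991
APV(future benefits) = 279148 * 0.14991 = 41847.0404
Life annuity-due factor ä_{x:6} = sum_{k=0}^{5} k_p_x * v^k = 4.717752
APV(future premiums) = 1133 * 4.717752 = 5345.2128
V = 41847.0404 - 5345.2128
= 36501.8276


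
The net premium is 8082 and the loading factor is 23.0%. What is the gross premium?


Gross = net * (1 + loading)
= 8082 * (1 + 0.23)
= 8082 * 1.23
= 9940.86


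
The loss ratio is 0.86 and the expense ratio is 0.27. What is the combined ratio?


Combined ratio = loss ratio + expense ratio
= 0.86 + 0.27
= 1.13


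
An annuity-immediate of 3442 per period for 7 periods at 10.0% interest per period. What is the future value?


FV = PMT * ((1+i)^n - 1) / i
= 3442 * ((1.1)^7 - 1) / 0.1
= 3442 * (1.948717 - 1) / 0.1
= 32654.8426


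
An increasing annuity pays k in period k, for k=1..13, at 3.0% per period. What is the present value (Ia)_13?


(Ia)_n = sum_{k=1}^{n} k * v^k, v = 1/(1+i)
v = 0.970874
Sum computed term by term:
(Ia)_13 = 70.0546


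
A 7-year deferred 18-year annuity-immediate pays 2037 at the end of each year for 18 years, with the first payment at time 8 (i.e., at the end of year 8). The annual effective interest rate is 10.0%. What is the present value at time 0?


PV at time 7 of the 18-year annuity-immediate:
a_n = 2037 * (1-(1+0.1)^(-18))/0.1 = 16706.2764
Discount back 7 years to time 0:
PV = 16706.2764 * (1+0.1)^(-7)
= 16706.2764 * 0.513158
= 8572.9614


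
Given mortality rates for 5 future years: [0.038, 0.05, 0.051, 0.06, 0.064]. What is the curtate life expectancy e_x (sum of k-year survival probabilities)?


e_x = sum_{k=1}^{n} k_p_x
k_p_x values:
  1_p_x = 0.962
  2_p_x = 0.9139
  3_p_x = 0.867291
  4_p_x = 0.815254
  5_p_x = 0.763077
e_x = 4.3215


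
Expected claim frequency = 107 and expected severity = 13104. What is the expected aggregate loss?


E[S] = E[N] * E[X]
= 107 * 13104
= 1.4021e+06


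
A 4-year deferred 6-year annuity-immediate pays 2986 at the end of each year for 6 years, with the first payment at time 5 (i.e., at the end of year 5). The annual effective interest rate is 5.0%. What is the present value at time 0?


PV at time 4 of the 6-year annuity-immediate:
a_n = 2986 * (1-(1+0.05)^(-6))/0.05 = 15156.0165
Discount back 4 years to time 0:
PV = 15156.0165 * (1+0.05)^(-4)
= 15156.0165 * 0.822702
= 12468.8923


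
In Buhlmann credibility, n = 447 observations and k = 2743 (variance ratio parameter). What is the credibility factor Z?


Z = n / (n + k)
= 447 / (447 + 2743)
= 447 / 3190
= 0.1401


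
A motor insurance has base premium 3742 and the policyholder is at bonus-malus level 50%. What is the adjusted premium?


adjusted = base * BM_level / 100
= 3742 * 50 / 100
= 3742 * 0.5
= 1871.0


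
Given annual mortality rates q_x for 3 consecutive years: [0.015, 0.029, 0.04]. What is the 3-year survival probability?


p_k = 1 - q_k for each year
Survival = product of (1 - q_k)
= 0.985 * 0.971 * 0.96
= 0.9182


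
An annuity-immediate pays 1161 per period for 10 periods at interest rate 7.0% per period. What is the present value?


PV = PMT * (1 - (1+i)^(-n)) / i
= 1161 * (1 - (1+0.07)^(-10)) / 0.07
= 1161 * (1 - 0.508349) / 0.07
= 1161 * 7.023582
= 8154.3782


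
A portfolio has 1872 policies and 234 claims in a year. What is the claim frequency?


frequency = claims / policies
= 234 / 1872
= 0.125


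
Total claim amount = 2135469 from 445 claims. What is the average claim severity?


severity = total / number
= 2135469 / 445
= 4798.8067


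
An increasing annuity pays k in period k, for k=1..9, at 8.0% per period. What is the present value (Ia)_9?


(Ia)_n = sum_{k=1}^{n} k * v^k, v = 1/(1+i)
v = 0.925926
Sum computed term by term:
(Ia)_9 = 28.055


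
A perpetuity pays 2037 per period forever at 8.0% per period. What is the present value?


PV = PMT / i
= 2037 / 0.08
= 25462.5


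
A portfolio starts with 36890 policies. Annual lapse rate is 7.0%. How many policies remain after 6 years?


remaining = initial * (1 - lapse)^years
= 36890 * (1 - 0.07)^6
= 36890 * 0.64699
= 23867.4679


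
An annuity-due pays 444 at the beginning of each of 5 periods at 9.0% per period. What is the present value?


PV_due = PMT * (1-(1+i)^(-n))/i * (1+i)
PV_immediate = 1727.0052
PV_due = 1727.0052 * 1.09
= 1882.4356


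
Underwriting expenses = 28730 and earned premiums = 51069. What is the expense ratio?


Expense ratio = expenses / premiums
= 28730 / 51069
= 0.5626


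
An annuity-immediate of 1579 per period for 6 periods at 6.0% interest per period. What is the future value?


FV = PMT * ((1+i)^n - 1) / i
= 1579 * ((1.06)^6 - 1) / 0.06
= 1579 * (1.418519 - 1) / 0.06
= 11014.028


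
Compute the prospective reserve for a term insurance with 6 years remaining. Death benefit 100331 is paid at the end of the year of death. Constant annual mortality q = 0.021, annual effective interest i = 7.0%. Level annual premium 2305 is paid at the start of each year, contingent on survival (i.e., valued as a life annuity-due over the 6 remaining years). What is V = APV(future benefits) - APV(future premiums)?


v = 1/(1+i) = 0.934579
APV(future benefits) per unit = sum_{k=0}^{5} k_p_x * q * v^(k+1) = 0.095384
APV(future benefits) = 100331 * 0.095384 = 9569.9691
Life annuity-due factor ä_{x:6} = sum_{k=0}^{5} k_p_x * v^k = 4.86004
APV(future premiums) = 2305 * 4.86004 = 11202.393
V = 9569.9691 - 11202.393
= -1632.424


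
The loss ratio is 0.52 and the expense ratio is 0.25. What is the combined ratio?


Combined ratio = loss ratio + expense ratio
= 0.52 + 0.25
= 0.77


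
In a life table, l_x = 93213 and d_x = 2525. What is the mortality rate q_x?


q_x = d_x / l_x
= 2525 / 93213
= 0.0271


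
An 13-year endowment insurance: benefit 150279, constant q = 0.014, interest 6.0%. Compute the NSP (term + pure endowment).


Term component = 17333.8384
Pure endowment = 13_p_x * v^13 * benefit = 0.83253 * 0.468839 * 150279 = 58657.283
NSP = 75991.1213


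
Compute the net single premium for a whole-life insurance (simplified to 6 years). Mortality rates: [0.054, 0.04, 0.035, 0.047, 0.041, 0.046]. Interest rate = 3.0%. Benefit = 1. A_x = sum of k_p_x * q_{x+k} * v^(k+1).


v = 0.970874
Year 0: k_p_x=1.0, q=0.054, term=0.052427
Year 1: k_p_x=0.946, q=0.04, term=0.035668
Year 2: k_p_x=0.90816, q=0.035, term=0.029088
Year 3: k_p_x=0.876374, q=0.047, term=0.036596
Year 4: k_p_x=0.835185, q=0.041, term=0.029538
Year 5: k_p_x=0.800942, q=0.046, term=0.030856
A_x = 0.2142


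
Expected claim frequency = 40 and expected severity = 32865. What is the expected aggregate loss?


E[S] = E[N] * E[X]
= 40 * 32865
= 1.3146e+06


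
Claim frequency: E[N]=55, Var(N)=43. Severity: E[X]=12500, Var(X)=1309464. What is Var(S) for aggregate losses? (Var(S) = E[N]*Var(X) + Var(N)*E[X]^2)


Var(S) = E[N]*Var(X) + Var(N)*E[X]^2
= 55*1309464 + 43*12500^2
= 72020520 + 6718750000
= 6.7908e+09


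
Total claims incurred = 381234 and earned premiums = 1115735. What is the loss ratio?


Loss ratio = claims / premiums
= 381234 / 1115735
= 0.3417


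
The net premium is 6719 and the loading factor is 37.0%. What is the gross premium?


Gross = net * (1 + loading)
= 6719 * (1 + 0.37)
= 6719 * 1.37
= 9205.03


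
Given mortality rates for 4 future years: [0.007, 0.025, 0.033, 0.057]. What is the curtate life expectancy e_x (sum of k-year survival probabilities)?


e_x = sum_{k=1}^{n} k_p_x
k_p_x values:
  1_p_x = 0.993
  2_p_x = 0.968175
  3_p_x = 0.936225
  4_p_x = 0.88286
e_x = 3.7803


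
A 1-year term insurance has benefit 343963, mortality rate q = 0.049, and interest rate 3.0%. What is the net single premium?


NSP = benefit * q * v
v = 1/(1+i) = 0.970874
NSP = 343963 * 0.049 * 0.970874
= 16363.2883


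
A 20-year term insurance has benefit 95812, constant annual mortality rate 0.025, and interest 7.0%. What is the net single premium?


NSP = benefit * sum_{k=0}^{n-1} k_p_x * q * v^(k+1)
With constant q=0.025, v=0.934579
Sum = 0.222172
NSP = 95812 * 0.222172
= 21286.755


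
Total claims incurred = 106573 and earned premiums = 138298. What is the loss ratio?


Loss ratio = claims / premiums
= 106573 / 138298
= 0.7706


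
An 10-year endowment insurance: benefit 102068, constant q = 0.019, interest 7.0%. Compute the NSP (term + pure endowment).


Term component = 12646.4446
Pure endowment = 10_p_x * v^10 * benefit = 0.825449 * 0.508349 * 102068 = 42829.3913
NSP = 55475.8358


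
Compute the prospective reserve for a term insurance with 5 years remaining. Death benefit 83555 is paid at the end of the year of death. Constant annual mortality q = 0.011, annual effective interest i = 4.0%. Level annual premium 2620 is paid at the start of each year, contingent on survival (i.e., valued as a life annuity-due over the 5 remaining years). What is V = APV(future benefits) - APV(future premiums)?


v = 1/(1+i) = 0.961538
APV(future benefits) per unit = sum_{k=0}^{4} k_p_x * q * v^(k+1) = 0.047946
APV(future benefits) = 83555 * 0.047946 = 4006.1306
Life annuity-due factor ä_{x:5} = sum_{k=0}^{4} k_p_x * v^k = 4.533079
APV(future premiums) = 2620 * 4.533079 = 11876.6676
V = 4006.1306 - 11876.6676
= -7870.537


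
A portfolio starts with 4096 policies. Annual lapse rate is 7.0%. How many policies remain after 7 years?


remaining = initial * (1 - lapse)^years
= 4096 * (1 - 0.07)^7
= 4096 * 0.601701
= 2464.5668


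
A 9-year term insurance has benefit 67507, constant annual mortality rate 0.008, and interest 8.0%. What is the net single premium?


NSP = benefit * sum_{k=0}^{n-1} k_p_x * q * v^(k+1)
With constant q=0.008, v=0.925926
Sum = 0.048603
NSP = 67507 * 0.048603
= 3281.0712


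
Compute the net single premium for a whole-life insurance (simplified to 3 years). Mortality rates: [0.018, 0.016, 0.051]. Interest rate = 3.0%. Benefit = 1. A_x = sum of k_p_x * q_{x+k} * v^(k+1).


v = 0.970874
Year 0: k_p_x=1.0, q=0.018, term=0.017476
Year 1: k_p_x=0.982, q=0.016, term=0.01481
Year 2: k_p_x=0.966288, q=0.051, term=0.045099
A_x = 0.0774


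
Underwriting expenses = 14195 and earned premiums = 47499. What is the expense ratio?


Expense ratio = expenses / premiums
= 14195 / 47499
= 0.2988


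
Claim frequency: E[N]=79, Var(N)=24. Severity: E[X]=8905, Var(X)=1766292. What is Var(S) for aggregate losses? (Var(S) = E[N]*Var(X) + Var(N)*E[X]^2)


Var(S) = E[N]*Var(X) + Var(N)*E[X]^2
= 79*1766292 + 24*8905^2
= 139537068 + 1903176600
= 2.0427e+09


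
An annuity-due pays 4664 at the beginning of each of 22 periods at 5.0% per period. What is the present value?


PV_due = PMT * (1-(1+i)^(-n))/i * (1+i)
PV_immediate = 61392.244
PV_due = 61392.244 * 1.05
= 64461.8562


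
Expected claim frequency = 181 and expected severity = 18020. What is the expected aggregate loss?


E[S] = E[N] * E[X]
= 181 * 18020
= 3.2616e+06


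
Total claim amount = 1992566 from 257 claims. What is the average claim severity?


severity = total / number
= 1992566 / 257
= 7753.1751


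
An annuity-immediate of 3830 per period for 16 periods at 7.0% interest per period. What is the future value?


FV = PMT * ((1+i)^n - 1) / i
= 3830 * ((1.07)^16 - 1) / 0.07
= 3830 * (2.952164 - 1) / 0.07
= 106811.2451


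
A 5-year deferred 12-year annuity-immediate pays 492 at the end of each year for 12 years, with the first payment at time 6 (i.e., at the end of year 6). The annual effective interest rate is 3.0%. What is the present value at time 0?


PV at time 5 of the 12-year annuity-immediate:
a_n = 492 * (1-(1+0.03)^(-12))/0.03 = 4897.37
Discount back 5 years to time 0:
PV = 4897.37 * (1+0.03)^(-5)
= 4897.37 * 0.862609
= 4224.5144


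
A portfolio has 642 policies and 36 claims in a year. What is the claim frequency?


frequency = claims / policies
= 36 / 642
= 0.0561


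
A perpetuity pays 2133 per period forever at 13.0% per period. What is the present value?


PV = PMT / i
= 2133 / 0.13
= 16407.6923


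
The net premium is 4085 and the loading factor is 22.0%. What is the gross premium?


Gross = net * (1 + loading)
= 4085 * (1 + 0.22)
= 4085 * 1.22
= 4983.7


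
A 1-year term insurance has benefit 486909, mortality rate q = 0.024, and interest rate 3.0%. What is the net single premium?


NSP = benefit * q * v
v = 1/(1+i) = 0.970874
NSP = 486909 * 0.024 * 0.970874
= 11345.4524


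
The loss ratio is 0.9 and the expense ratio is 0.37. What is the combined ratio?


Combined ratio = loss ratio + expense ratio
= 0.9 + 0.37
= 1.27


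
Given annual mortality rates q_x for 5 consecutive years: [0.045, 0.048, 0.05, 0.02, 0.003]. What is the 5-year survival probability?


p_k = 1 - q_k for each year
Survival = product of (1 - q_k)
= 0.955 * 0.952 * 0.95 * 0.98 * 0.997
= 0.8439


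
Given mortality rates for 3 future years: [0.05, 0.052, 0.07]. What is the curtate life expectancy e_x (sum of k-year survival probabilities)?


e_x = sum_{k=1}^{n} k_p_x
k_p_x values:
  1_p_x = 0.95
  2_p_x = 0.9006
  3_p_x = 0.837558
e_x = 2.6882


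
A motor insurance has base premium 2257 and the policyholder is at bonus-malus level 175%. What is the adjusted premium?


adjusted = base * BM_level / 100
= 2257 * 175 / 100
= 2257 * 1.75
= 3949.75


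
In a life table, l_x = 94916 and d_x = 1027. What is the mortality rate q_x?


q_x = d_x / l_x
= 1027 / 94916
= 0.0108


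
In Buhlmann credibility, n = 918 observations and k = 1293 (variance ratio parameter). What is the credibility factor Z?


Z = n / (n + k)
= 918 / (918 + 1293)
= 918 / 2211
= 0.4152


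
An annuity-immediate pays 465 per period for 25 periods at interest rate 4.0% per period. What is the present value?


PV = PMT * (1 - (1+i)^(-n)) / i
= 465 * (1 - (1+0.04)^(-25)) / 0.04
= 465 * (1 - 0.375117) / 0.04
= 465 * 15.62208
= 7264.2672


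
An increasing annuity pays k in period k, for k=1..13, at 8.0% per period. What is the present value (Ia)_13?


(Ia)_n = sum_{k=1}^{n} k * v^k, v = 1/(1+i)
v = 0.925926
Sum computed term by term:
(Ia)_13 = 46.9501


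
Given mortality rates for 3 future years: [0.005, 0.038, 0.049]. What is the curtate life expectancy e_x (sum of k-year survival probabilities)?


e_x = sum_{k=1}^{n} k_p_x
k_p_x values:
  1_p_x = 0.995
  2_p_x = 0.95719
  3_p_x = 0.910288
e_x = 2.8625


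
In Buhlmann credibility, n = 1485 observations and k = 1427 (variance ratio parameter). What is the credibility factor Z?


Z = n / (n + k)
= 1485 / (1485 + 1427)
= 1485 / 2912
= 0.51


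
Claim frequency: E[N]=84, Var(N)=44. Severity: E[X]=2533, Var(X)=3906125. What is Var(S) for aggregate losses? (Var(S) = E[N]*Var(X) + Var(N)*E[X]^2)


Var(S) = E[N]*Var(X) + Var(N)*E[X]^2
= 84*3906125 + 44*2533^2
= 328114500 + 282307916
= 6.1042e+08


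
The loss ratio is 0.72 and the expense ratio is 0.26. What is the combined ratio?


Combined ratio = loss ratio + expense ratio
= 0.72 + 0.26
= 0.98


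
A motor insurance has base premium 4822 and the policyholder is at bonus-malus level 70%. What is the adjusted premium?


adjusted = base * BM_level / 100
= 4822 * 70 / 100
= 4822 * 0.7
= 3375.4


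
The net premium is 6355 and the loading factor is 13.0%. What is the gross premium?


Gross = net * (1 + loading)
= 6355 * (1 + 0.13)
= 6355 * 1.13
= 7181.15


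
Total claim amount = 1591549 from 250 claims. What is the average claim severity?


severity = total / number
= 1591549 / 250
= 6366.196


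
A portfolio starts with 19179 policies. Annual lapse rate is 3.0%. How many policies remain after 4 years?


remaining = initial * (1 - lapse)^years
= 19179 * (1 - 0.03)^4
= 19179 * 0.885293
= 16979.0308


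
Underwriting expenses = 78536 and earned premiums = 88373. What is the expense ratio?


Expense ratio = expenses / premiums
= 78536 / 88373
= 0.8887


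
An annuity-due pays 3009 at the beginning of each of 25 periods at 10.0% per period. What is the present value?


PV_due = PMT * (1-(1+i)^(-n))/i * (1+i)
PV_immediate = 27312.8134
PV_due = 27312.8134 * 1.1
= 30044.0948


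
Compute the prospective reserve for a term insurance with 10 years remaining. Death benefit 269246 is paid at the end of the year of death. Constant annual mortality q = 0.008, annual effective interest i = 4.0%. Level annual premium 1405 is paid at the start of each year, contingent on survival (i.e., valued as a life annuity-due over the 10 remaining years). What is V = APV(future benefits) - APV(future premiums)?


v = 1/(1+i) = 0.961538
APV(future benefits) per unit = sum_{k=0}^{9} k_p_x * q * v^(k+1) = 0.062763
APV(future benefits) = 269246 * 0.062763 = 16898.6091
Life annuity-due factor ä_{x:10} = sum_{k=0}^{9} k_p_x * v^k = 8.159153
APV(future premiums) = 1405 * 8.159153 = 11463.6093
V = 16898.6091 - 11463.6093
= 5434.9998


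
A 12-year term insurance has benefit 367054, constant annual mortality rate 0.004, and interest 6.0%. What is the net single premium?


NSP = benefit * sum_{k=0}^{n-1} k_p_x * q * v^(k+1)
With constant q=0.004, v=0.943396
Sum = 0.032898
NSP = 367054 * 0.032898
= 12075.3265


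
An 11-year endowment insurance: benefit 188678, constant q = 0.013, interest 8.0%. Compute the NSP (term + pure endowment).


Term component = 16579.2404
Pure endowment = 11_p_x * v^11 * benefit = 0.865942 * 0.428883 * 188678 = 70072.6647
NSP = 86651.9051


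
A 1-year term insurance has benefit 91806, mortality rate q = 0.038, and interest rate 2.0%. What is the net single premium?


NSP = benefit * q * v
v = 1/(1+i) = 0.980392
NSP = 91806 * 0.038 * 0.980392
= 3420.2235


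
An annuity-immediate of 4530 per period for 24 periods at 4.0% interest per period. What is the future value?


FV = PMT * ((1+i)^n - 1) / i
= 4530 * ((1.04)^24 - 1) / 0.04
= 4530 * (2.563304 - 1) / 0.04
= 177044.1967


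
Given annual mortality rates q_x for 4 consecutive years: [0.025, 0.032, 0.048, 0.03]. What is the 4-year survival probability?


p_k = 1 - q_k for each year
Survival = product of (1 - q_k)
= 0.975 * 0.968 * 0.952 * 0.97
= 0.8715


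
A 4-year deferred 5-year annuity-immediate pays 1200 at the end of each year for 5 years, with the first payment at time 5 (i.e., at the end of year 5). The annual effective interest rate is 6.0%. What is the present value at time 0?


PV at time 4 of the 5-year annuity-immediate:
a_n = 1200 * (1-(1+0.06)^(-5))/0.06 = 5054.8365
Discount back 4 years to time 0:
PV = 5054.8365 * (1+0.06)^(-4)
= 5054.8365 * 0.792094
= 4003.904


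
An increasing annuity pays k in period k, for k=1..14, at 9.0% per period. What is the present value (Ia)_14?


(Ia)_n = sum_{k=1}^{n} k * v^k, v = 1/(1+i)
v = 0.917431
Sum computed term by term:
(Ia)_14 = 47.7495


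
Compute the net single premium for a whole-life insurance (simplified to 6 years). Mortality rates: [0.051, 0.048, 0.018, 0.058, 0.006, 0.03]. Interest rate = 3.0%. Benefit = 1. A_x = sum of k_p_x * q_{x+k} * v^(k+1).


v = 0.970874
Year 0: k_p_x=1.0, q=0.051, term=0.049515
Year 1: k_p_x=0.949, q=0.048, term=0.042937
Year 2: k_p_x=0.903448, q=0.018, term=0.014882
Year 3: k_p_x=0.887186, q=0.058, term=0.045719
Year 4: k_p_x=0.835729, q=0.006, term=0.004325
Year 5: k_p_x=0.830715, q=0.03, term=0.020871
A_x = 0.1782


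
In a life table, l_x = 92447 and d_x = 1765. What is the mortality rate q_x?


q_x = d_x / l_x
= 1765 / 92447
= 0.0191


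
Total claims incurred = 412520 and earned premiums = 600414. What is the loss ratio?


Loss ratio = claims / premiums
= 412520 / 600414
= 0.6871


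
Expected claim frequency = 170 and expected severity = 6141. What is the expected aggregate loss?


E[S] = E[N] * E[X]
= 170 * 6141
= 1.0440e+06


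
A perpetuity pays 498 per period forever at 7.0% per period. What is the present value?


PV = PMT / i
= 498 / 0.07
= 7114.2857


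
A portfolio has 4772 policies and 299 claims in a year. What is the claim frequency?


frequency = claims / policies
= 299 / 4772
= 0.0627


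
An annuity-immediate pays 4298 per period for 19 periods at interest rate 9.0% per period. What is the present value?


PV = PMT * (1 - (1+i)^(-n)) / i
= 4298 * (1 - (1+0.09)^(-19)) / 0.09
= 4298 * (1 - 0.19449) / 0.09
= 4298 * 8.950115
= 38467.5933


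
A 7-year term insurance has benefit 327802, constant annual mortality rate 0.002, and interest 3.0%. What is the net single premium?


NSP = benefit * sum_{k=0}^{n-1} k_p_x * q * v^(k+1)
With constant q=0.002, v=0.970874
Sum = 0.012389
NSP = 327802 * 0.012389
= 4061.1328


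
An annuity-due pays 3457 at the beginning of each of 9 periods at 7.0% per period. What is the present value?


PV_due = PMT * (1-(1+i)^(-n))/i * (1+i)
PV_immediate = 22523.1579
PV_due = 22523.1579 * 1.07
= 24099.7789


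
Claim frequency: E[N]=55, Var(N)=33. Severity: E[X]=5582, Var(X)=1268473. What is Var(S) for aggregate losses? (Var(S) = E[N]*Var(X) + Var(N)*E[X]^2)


Var(S) = E[N]*Var(X) + Var(N)*E[X]^2
= 55*1268473 + 33*5582^2
= 69766015 + 1028237892
= 1.0980e+09


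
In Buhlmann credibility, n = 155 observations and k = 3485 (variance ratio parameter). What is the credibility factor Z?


Z = n / (n + k)
= 155 / (155 + 3485)
= 155 / 3640
= 0.0426


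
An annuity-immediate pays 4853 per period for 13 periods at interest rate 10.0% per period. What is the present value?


PV = PMT * (1 - (1+i)^(-n)) / i
= 4853 * (1 - (1+0.1)^(-13)) / 0.1
= 4853 * (1 - 0.289664) / 0.1
= 4853 * 7.103356
= 34472.5877


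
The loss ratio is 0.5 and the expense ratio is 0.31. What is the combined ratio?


Combined ratio = loss ratio + expense ratio
= 0.5 + 0.31
= 0.81


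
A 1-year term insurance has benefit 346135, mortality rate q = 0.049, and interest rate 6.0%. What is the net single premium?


NSP = benefit * q * v
v = 1/(1+i) = 0.943396
NSP = 346135 * 0.049 * 0.943396
= 16000.5802


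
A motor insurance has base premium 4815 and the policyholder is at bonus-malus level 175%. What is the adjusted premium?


adjusted = base * BM_level / 100
= 4815 * 175 / 100
= 4815 * 1.75
= 8426.25


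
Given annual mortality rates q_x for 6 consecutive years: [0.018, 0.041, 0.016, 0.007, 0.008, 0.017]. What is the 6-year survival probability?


p_k = 1 - q_k for each year
Survival = product of (1 - q_k)
= 0.982 * 0.959 * 0.984 * 0.993 * 0.992 * 0.983
= 0.8973


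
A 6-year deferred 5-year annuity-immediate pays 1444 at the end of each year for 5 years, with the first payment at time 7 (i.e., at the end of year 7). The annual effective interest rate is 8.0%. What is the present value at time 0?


PV at time 6 of the 5-year annuity-immediate:
a_n = 1444 * (1-(1+0.08)^(-5))/0.08 = 5765.4733
Discount back 6 years to time 0:
PV = 5765.4733 * (1+0.08)^(-6)
= 5765.4733 * 0.63017
= 3633.2262


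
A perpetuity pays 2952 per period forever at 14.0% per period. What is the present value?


PV = PMT / i
= 2952 / 0.14
= 21085.7143


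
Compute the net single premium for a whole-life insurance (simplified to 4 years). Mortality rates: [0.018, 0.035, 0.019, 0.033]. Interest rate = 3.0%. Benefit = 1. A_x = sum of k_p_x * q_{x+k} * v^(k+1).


v = 0.970874
Year 0: k_p_x=1.0, q=0.018, term=0.017476
Year 1: k_p_x=0.982, q=0.035, term=0.032397
Year 2: k_p_x=0.94763, q=0.019, term=0.016477
Year 3: k_p_x=0.929625, q=0.033, term=0.027257
A_x = 0.0936


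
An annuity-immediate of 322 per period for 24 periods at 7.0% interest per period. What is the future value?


FV = PMT * ((1+i)^n - 1) / i
= 322 * ((1.07)^24 - 1) / 0.07
= 322 * (5.072367 - 1) / 0.07
= 18732.888


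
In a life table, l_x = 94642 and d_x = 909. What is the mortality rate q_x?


q_x = d_x / l_x
= 909 / 94642
= 0.0096


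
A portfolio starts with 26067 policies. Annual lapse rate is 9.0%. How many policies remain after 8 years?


remaining = initial * (1 - lapse)^years
= 26067 * (1 - 0.09)^8
= 26067 * 0.470253
= 12258.0726


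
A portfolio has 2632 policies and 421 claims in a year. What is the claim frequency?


frequency = claims / policies
= 421 / 2632
= 0.16


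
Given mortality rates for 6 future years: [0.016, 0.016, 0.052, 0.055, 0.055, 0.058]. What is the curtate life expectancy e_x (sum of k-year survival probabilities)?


e_x = sum_{k=1}^{n} k_p_x
k_p_x values:
  1_p_x = 0.984
  2_p_x = 0.968256
  3_p_x = 0.917907
  4_p_x = 0.867422
  5_p_x = 0.819714
  6_p_x = 0.77217
e_x = 5.3295


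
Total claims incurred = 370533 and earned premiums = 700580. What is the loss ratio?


Loss ratio = claims / premiums
= 370533 / 700580
= 0.5289


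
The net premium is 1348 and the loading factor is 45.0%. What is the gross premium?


Gross = net * (1 + loading)
= 1348 * (1 + 0.45)
= 1348 * 1.45
= 1954.6


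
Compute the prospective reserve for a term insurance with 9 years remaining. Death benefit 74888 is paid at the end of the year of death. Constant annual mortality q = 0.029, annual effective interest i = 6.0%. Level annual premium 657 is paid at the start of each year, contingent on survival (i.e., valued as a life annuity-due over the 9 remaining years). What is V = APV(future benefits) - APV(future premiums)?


v = 1/(1+i) = 0.943396
APV(future benefits) per unit = sum_{k=0}^{8} k_p_x * q * v^(k+1) = 0.177854
APV(future benefits) = 74888 * 0.177854 = 13319.1373
Life annuity-due factor ä_{x:9} = sum_{k=0}^{8} k_p_x * v^k = 6.500874
APV(future premiums) = 657 * 6.500874 = 4271.074
V = 13319.1373 - 4271.074
= 9048.0633


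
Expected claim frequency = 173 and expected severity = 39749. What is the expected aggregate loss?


E[S] = E[N] * E[X]
= 173 * 39749
= 6.8766e+06


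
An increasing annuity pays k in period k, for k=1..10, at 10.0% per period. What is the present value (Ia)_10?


(Ia)_n = sum_{k=1}^{n} k * v^k, v = 1/(1+i)
v = 0.909091
Sum computed term by term:
(Ia)_10 = 29.0359


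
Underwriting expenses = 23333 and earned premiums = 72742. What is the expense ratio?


Expense ratio = expenses / premiums
= 23333 / 72742
= 0.3208


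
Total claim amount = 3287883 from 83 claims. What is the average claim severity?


severity = total / number
= 3287883 / 83
= 39613.0482


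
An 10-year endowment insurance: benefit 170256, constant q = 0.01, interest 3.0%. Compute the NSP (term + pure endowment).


Term component = 13920.7606
Pure endowment = 10_p_x * v^10 * benefit = 0.904382 * 0.744094 * 170256 = 114572.9578
NSP = 128493.7183


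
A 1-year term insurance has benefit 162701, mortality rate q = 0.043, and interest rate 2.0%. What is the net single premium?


NSP = benefit * q * v
v = 1/(1+i) = 0.980392
NSP = 162701 * 0.043 * 0.980392
= 6858.9637


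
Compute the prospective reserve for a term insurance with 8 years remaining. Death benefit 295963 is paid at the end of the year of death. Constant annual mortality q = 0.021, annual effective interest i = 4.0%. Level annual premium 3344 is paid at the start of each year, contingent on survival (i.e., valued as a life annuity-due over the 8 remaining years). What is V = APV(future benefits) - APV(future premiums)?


v = 1/(1+i) = 0.961538
APV(future benefits) per unit = sum_{k=0}^{7} k_p_x * q * v^(k+1) = 0.131994
APV(future benefits) = 295963 * 0.131994 = 39065.4635
Life annuity-due factor ä_{x:8} = sum_{k=0}^{7} k_p_x * v^k = 6.536866
APV(future premiums) = 3344 * 6.536866 = 21859.281
V = 39065.4635 - 21859.281
= 17206.1824


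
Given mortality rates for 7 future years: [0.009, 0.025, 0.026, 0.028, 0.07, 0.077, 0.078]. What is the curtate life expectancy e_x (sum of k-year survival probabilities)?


e_x = sum_{k=1}^{n} k_p_x
k_p_x values:
  1_p_x = 0.991
  2_p_x = 0.966225
  3_p_x = 0.941103
  4_p_x = 0.914752
  5_p_x = 0.85072
  6_p_x = 0.785214
  7_p_x = 0.723967
e_x = 6.173


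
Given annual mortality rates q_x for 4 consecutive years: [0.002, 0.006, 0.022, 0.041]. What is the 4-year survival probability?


p_k = 1 - q_k for each year
Survival = product of (1 - q_k)
= 0.998 * 0.994 * 0.978 * 0.959
= 0.9304


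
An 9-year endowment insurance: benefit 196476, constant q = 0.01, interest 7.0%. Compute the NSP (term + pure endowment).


Term component = 12356.0599
Pure endowment = 9_p_x * v^9 * benefit = 0.913517 * 0.543934 * 196476 = 97627.5206
NSP = 109983.5806


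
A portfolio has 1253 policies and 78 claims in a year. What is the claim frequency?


frequency = claims / policies
= 78 / 1253
= 0.0623


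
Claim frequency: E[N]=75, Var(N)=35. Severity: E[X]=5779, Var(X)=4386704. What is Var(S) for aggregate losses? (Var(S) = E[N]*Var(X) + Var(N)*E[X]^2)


Var(S) = E[N]*Var(X) + Var(N)*E[X]^2
= 75*4386704 + 35*5779^2
= 329002800 + 1168889435
= 1.4979e+09


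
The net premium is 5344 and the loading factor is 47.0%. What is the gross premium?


Gross = net * (1 + loading)
= 5344 * (1 + 0.47)
= 5344 * 1.47
= 7855.68


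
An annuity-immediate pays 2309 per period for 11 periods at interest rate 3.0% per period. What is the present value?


PV = PMT * (1 - (1+i)^(-n)) / i
= 2309 * (1 - (1+0.03)^(-11)) / 0.03
= 2309 * (1 - 0.722421) / 0.03
= 2309 * 9.252624
= 21364.3091


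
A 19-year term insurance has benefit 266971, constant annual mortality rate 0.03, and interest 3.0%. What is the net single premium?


NSP = benefit * sum_{k=0}^{n-1} k_p_x * q * v^(k+1)
With constant q=0.03, v=0.970874
Sum = 0.340145
NSP = 266971 * 0.340145
= 90808.9037


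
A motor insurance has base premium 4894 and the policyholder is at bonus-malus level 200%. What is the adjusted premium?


adjusted = base * BM_level / 100
= 4894 * 200 / 100
= 4894 * 2.0
= 9788.0


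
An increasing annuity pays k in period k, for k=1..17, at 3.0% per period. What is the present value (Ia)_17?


(Ia)_n = sum_{k=1}^{n} k * v^k, v = 1/(1+i)
v = 0.970874
Sum computed term by term:
(Ia)_17 = 109.1941


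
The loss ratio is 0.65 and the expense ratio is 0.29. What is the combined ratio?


Combined ratio = loss ratio + expense ratio
= 0.65 + 0.29
= 0.94


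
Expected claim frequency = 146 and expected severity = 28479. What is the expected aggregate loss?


E[S] = E[N] * E[X]
= 146 * 28479
= 4.1579e+06


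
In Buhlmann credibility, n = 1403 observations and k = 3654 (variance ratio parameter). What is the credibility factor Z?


Z = n / (n + k)
= 1403 / (1403 + 3654)
= 1403 / 5057
= 0.2774


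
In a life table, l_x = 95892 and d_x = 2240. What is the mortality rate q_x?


q_x = d_x / l_x
= 2240 / 95892
= 0.0234


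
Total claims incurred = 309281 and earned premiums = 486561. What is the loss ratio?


Loss ratio = claims / premiums
= 309281 / 486561
= 0.6356


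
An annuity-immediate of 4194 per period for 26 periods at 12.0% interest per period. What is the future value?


FV = PMT * ((1+i)^n - 1) / i
= 4194 * ((1.12)^26 - 1) / 0.12
= 4194 * (19.040072 - 1) / 0.12
= 630500.5211


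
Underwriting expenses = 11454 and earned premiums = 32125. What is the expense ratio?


Expense ratio = expenses / premiums
= 11454 / 32125
= 0.3565


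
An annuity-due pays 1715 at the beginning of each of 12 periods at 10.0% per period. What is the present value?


PV_due = PMT * (1-(1+i)^(-n))/i * (1+i)
PV_immediate = 11685.4815
PV_due = 11685.4815 * 1.1
= 12854.0296


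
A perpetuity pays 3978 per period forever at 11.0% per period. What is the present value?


PV = PMT / i
= 3978 / 0.11
= 36163.6364


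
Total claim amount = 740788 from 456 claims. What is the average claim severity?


severity = total / number
= 740788 / 456
= 1624.5351


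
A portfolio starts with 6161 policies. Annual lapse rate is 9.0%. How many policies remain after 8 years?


remaining = initial * (1 - lapse)^years
= 6161 * (1 - 0.09)^8
= 6161 * 0.470253
= 2897.2258


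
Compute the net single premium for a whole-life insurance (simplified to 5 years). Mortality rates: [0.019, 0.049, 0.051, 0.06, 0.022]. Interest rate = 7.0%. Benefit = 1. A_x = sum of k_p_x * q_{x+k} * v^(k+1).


v = 0.934579
Year 0: k_p_x=1.0, q=0.019, term=0.017757
Year 1: k_p_x=0.981, q=0.049, term=0.041985
Year 2: k_p_x=0.932931, q=0.051, term=0.038839
Year 3: k_p_x=0.885352, q=0.06, term=0.040526
Year 4: k_p_x=0.83223, q=0.022, term=0.013054
A_x = 0.1522
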